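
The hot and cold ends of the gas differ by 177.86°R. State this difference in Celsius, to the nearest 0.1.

Only the scale ratio 5/9 matters for a change in temperature.
177.86 × 5/9 = 98.8.

98.8°C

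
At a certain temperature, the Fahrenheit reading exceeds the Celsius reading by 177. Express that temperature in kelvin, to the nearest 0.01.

454.40 K

Let x be the Celsius reading; then the Fahrenheit reading is 1.8·x + 32.
(1.8·x + 32) - x = 177  ⇒  (0.8)·x = 145  ⇒  x = 181.2500°C.
In kelvin: 181.2500 + 273.15 = 454.40 K.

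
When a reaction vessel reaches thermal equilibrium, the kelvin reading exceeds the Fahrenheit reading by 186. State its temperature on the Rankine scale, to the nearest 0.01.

615.76°R

Let x be the Fahrenheit reading; then the kelvin reading is 5/9·x + 255.372.
(5/9·x + 255.372) - x = 186  ⇒  (-4/9)·x = -69.3722  ⇒  x = 156.0875°F.
In Celsius: (156.0875 - 32) × 5/9 = 68.9375°C.
In Rankine: 68.9375 × 1.8 + 491.67 = 615.76°R.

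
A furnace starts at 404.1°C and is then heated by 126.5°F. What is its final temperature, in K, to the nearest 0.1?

747.5 K

The 126.5°F change is an interval, so only the factor 5/9 applies: +126.5 × 5/9 = +70.2778°C.
Final Celsius temperature: 404.1000 + 70.2778 = 474.3778°C.
In kelvin: 474.3778 + 273.15 = 747.5 K.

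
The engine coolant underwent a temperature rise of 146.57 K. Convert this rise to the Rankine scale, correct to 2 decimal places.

263.83°R

An interval of 1 K corresponds to 1.8°R.
146.57 × 1.8 = 263.83.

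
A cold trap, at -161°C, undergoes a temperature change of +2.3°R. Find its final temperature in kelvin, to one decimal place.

The 2.3°R change is an interval, so only the factor 5/9 applies: +2.3 × 5/9 = +1.2778°C.
Final Celsius temperature: -161.0000 + 1.2778 = -159.7222°C.
In kelvin: -159.7222 + 273.15 = 113.4 K.

113.4 K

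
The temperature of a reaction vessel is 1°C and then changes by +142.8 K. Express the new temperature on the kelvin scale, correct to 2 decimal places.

416.95 K

The 142.8 K change is an interval; Kelvin and Celsius degrees are the same size, so ΔC = +142.8°C.
Final Celsius temperature: 1.0000 + 142.8000 = 143.8000°C.
In kelvin: 143.8000 + 273.15 = 416.95 K.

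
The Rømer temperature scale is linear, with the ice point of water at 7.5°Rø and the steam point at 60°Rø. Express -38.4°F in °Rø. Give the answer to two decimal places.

-13.03°Rø

First in Celsius: (-38.4 - 32) × 5/9 = -39.1111°C.
Linearly onto the Rømer scale: 7.5 + (-39.1111 / 100) × (60 - 7.5) = -13.03°Rø.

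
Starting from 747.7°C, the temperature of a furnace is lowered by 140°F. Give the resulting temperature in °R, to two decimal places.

1697.53°R

The 140°F change is an interval, so only the factor 5/9 applies: -140 × 5/9 = -77.7778°C.
Final Celsius temperature: 747.7000 - 77.7778 = 669.9222°C.
In Rankine: 669.9222 × 1.8 + 491.67 = 1697.53°R.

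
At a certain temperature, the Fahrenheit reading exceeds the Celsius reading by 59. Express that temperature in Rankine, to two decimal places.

552.42°R

Let x be the Fahrenheit reading; then the Celsius reading is 5/9·x - 17.7778.
(5/9·x - 17.7778) - x = -59  ⇒  (-4/9)·x = -41.2222  ⇒  x = 92.7500°F.
In Celsius: (92.75 - 32) × 5/9 = 33.7500°C.
In Rankine: 33.7500 × 1.8 + 491.67 = 552.42°R.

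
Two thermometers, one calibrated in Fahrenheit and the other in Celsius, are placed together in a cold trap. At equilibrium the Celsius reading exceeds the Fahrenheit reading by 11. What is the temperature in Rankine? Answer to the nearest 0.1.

394.9°R

Let x be the Fahrenheit reading; then the Celsius reading is 5/9·x - 17.7778.
(5/9·x - 17.7778) - x = 11  ⇒  (-4/9)·x = 28.7778  ⇒  x = -64.7500°F.
In Celsius: (-64.75 - 32) × 5/9 = -53.7500°C.
In Rankine: -53.7500 × 1.8 + 491.67 = 394.9°R.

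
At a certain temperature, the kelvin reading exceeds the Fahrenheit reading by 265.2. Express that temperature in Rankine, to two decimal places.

437.56°R

Let x be the Fahrenheit reading; then the kelvin reading is 5/9·x + 255.372.
(5/9·x + 255.372) - x = 265.2  ⇒  (-4/9)·x = 9.82778  ⇒  x = -22.1125°F.
In Celsius: (-22.1125 - 32) × 5/9 = -30.0625°C.
In Rankine: -30.0625 × 1.8 + 491.67 = 437.56°R.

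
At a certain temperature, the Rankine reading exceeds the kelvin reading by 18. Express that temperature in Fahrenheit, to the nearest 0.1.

-419.2°F

Let x be the Rankine reading; then the kelvin reading is 5/9·x.
(5/9·x) - x = -18  ⇒  (-4/9)·x = -18  ⇒  x = 40.5000°R.
In Celsius: (40.5 - 491.67) × 5/9 = -250.6500°C.
In Fahrenheit: -250.6500 × 1.8 + 32 = -419.2°F.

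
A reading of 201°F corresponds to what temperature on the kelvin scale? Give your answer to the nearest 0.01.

In Celsius: (201 - 32) × 5/9 = 93.8889°C.
In kelvin: 93.8889 + 273.15 = 367.04 K.

367.04 K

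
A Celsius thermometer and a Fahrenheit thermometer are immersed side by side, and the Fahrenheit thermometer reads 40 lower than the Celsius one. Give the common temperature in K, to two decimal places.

Let x be the Celsius reading; then the Fahrenheit reading is 1.8·x + 32.
(1.8·x + 32) - x = -40  ⇒  (0.8)·x = -72  ⇒  x = -90.0000°C.
In kelvin: -90.0000 + 273.15 = 183.15 K.

183.15 K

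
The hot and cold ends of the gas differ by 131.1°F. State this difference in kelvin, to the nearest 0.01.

For a temperature interval the offset drops out; only the factor 5/9 applies.
131.1 × 5/9 = 72.83.

72.83 K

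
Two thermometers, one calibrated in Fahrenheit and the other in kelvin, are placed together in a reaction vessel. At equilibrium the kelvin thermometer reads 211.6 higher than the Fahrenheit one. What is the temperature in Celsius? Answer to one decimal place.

Let x be the Fahrenheit reading; then the kelvin reading is 5/9·x + 255.372.
(5/9·x + 255.372) - x = 211.6  ⇒  (-4/9)·x = -43.7722  ⇒  x = 98.4875°F.
In Celsius: (98.4875 - 32) × 5/9 = 36.9°C.

36.9°C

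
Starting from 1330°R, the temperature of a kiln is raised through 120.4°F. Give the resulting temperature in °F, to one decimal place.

Initial temperature in Celsius: (1330 - 491.67) × 5/9 = 465.7389°C.
The 120.4°F change is an interval, so only the factor 5/9 applies: +120.4 × 5/9 = +66.8889°C.
Final Celsius temperature: 465.7389 + 66.8889 = 532.6278°C.
In Fahrenheit: 532.6278 × 1.8 + 32 = 990.7°F.

990.7°F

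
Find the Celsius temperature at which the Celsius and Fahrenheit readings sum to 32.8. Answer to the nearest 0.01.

Let C be the Celsius reading. The Fahrenheit reading is F = 1.8·C + 32.
Require C + F = 32.8: (2.8)·C + 32 = 32.8.
C = (32.8 - 32) / (2.8) = 0.29.

0.29°C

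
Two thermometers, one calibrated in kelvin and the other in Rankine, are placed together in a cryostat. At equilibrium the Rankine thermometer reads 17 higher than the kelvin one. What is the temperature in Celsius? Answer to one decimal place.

-251.9°C

Let x be the kelvin reading; then the Rankine reading is 1.8·x.
(1.8·x) - x = 17  ⇒  (0.8)·x = 17  ⇒  x = 21.2500 K.
In Celsius: 21.25 - 273.15 = -251.9°C.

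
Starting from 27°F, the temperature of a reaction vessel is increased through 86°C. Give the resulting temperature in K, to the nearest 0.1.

Initial temperature in Celsius: (27 - 32) × 5/9 = -2.7778°C.
Final Celsius temperature: -2.7778 + 86.0000 = 83.2222°C.
In kelvin: 83.2222 + 273.15 = 356.4 K.

356.4 K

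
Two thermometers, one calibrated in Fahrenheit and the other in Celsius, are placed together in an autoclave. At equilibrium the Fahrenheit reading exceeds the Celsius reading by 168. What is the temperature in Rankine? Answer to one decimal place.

797.7°R

Let x be the Fahrenheit reading; then the Celsius reading is 5/9·x - 17.7778.
(5/9·x - 17.7778) - x = -168  ⇒  (-4/9)·x = -150.222  ⇒  x = 338.0000°F.
In Celsius: (338 - 32) × 5/9 = 170.0000°C.
In Rankine: 170.0000 × 1.8 + 491.67 = 797.7°R.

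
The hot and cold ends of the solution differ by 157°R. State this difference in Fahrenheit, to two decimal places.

157.00°F

Rankine and Fahrenheit degrees are the same size, so the interval is unchanged: 157.00.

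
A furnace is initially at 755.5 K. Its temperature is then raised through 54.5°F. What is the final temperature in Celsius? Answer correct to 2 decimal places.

512.63°C

Initial temperature in Celsius: 755.5 - 273.15 = 482.3500°C.
The 54.5°F change is an interval, so only the factor 5/9 applies: +54.5 × 5/9 = +30.2778°C.
Final Celsius temperature: 482.3500 + 30.2778 = 512.6278°C.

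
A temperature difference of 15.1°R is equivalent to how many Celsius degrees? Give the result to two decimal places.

8.39°C

Only the scale ratio 5/9 matters for a change in temperature.
15.1 × 5/9 = 8.39.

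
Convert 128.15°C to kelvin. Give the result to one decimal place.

In kelvin: 128.1500 + 273.15 = 401.3 K.

401.3 K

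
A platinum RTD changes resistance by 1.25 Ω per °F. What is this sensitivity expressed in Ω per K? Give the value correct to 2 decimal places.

The quantity depends on a temperature interval, so only the ratio of degree sizes applies; the offset between the scales is irrelevant.
A change of 1 K is a change of 1.8°F, so per K the value is 1.25 × 1.8 = 2.25.

2.25 Ω per K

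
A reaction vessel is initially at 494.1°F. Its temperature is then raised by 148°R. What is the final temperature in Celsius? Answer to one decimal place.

Initial temperature in Celsius: (494.1 - 32) × 5/9 = 256.7222°C.
The 148°R change is an interval, so only the factor 5/9 applies: +148 × 5/9 = +82.2222°C.
Final Celsius temperature: 256.7222 + 82.2222 = 338.9444°C.

338.9°C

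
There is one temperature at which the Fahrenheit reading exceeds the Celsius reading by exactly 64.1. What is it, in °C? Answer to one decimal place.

40.1°C

Let C be the Celsius reading. The Fahrenheit reading is F = 1.8·C + 32.
Require F - C = 64.1: (0.8)·C + 32 = 64.1.
C = (64.1 - 32) / (0.8) = 40.1.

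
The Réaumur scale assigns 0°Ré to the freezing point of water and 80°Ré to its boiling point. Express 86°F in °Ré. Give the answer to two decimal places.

24.00°Ré

First in Celsius: (86 - 32) × 5/9 = 30.0000°C.
Linearly onto the Réaumur scale: 0 + (30.0000 / 100) × (80 - 0) = 24.00°Ré.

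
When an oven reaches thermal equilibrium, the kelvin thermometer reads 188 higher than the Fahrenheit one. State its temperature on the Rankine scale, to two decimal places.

611.26°R

Let x be the Fahrenheit reading; then the kelvin reading is 5/9·x + 255.372.
(5/9·x + 255.372) - x = 188  ⇒  (-4/9)·x = -67.3722  ⇒  x = 151.5875°F.
In Celsius: (151.5875 - 32) × 5/9 = 66.4375°C.
In Rankine: 66.4375 × 1.8 + 491.67 = 611.26°R.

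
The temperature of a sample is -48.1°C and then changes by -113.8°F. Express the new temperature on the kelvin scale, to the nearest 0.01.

The 113.8°F change is an interval, so only the factor 5/9 applies: -113.8 × 5/9 = -63.2222°C.
Final Celsius temperature: -48.1000 - 63.2222 = -111.3222°C.
In kelvin: -111.3222 + 273.15 = 161.83 K.

161.83 K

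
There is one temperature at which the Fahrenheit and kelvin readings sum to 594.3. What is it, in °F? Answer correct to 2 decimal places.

217.88°F

Let F be the Fahrenheit reading. The kelvin reading is K = 5/9·F + 255.372.
Require F + K = 594.3: (14/9)·F + 255.372 = 594.3.
F = (594.3 - 255.372) / (14/9) = 217.88.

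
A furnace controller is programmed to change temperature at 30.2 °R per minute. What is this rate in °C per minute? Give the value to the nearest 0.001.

Since only a temperature interval is involved, the additive offset between the scales drops out.
A change of 1°R is a change of 5/9°C, so 30.2 × 5/9 = 16.778.

16.778 °C/minute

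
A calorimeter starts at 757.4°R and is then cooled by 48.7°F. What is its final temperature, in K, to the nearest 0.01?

393.72 K

Initial temperature in Celsius: (757.4 - 491.67) × 5/9 = 147.6278°C.
The 48.7°F change is an interval, so only the factor 5/9 applies: -48.7 × 5/9 = -27.0556°C.
Final Celsius temperature: 147.6278 - 27.0556 = 120.5722°C.
In kelvin: 120.5722 + 273.15 = 393.72 K.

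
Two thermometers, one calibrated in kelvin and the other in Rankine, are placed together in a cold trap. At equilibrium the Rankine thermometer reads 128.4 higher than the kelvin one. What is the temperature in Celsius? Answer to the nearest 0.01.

-112.65°C

Let x be the kelvin reading; then the Rankine reading is 1.8·x.
(1.8·x) - x = 128.4  ⇒  (0.8)·x = 128.4  ⇒  x = 160.5000 K.
In Celsius: 160.5 - 273.15 = -112.65°C.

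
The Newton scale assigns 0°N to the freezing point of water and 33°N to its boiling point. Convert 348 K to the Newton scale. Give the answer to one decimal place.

24.7°N

First in Celsius: 348 - 273.15 = 74.8500°C.
Linearly onto the Newton scale: 0 + (74.8500 / 100) × (33 - 0) = 24.7°N.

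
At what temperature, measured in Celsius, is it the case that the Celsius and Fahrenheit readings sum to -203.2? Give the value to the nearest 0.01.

Let C be the Celsius reading. The Fahrenheit reading is F = 1.8·C + 32.
Require C + F = -203.2: (2.8)·C + 32 = -203.2.
C = (-203.2 - 32) / (2.8) = -84.00.

-84.00°C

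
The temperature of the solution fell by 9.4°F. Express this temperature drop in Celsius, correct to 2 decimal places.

5.22°C

For a temperature interval the offset drops out; only the factor 5/9 applies.
9.4 × 5/9 = 5.22.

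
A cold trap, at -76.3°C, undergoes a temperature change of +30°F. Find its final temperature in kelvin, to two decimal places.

213.52 K

The 30°F change is an interval, so only the factor 5/9 applies: +30 × 5/9 = +16.6667°C.
Final Celsius temperature: -76.3000 + 16.6667 = -59.6333°C.
In kelvin: -59.6333 + 273.15 = 213.52 K.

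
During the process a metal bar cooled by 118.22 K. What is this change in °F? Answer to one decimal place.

212.8°F

An interval of 1 K corresponds to 1.8°F.
118.22 × 1.8 = 212.8.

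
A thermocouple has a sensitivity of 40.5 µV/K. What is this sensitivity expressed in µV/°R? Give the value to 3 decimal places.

The quantity depends on a temperature interval, so only the ratio of degree sizes applies; the offset between the scales is irrelevant.
A change of 1°R is a change of 5/9 K, so per °R the value is 40.5 × 5/9 = 22.500.

22.500 µV/°R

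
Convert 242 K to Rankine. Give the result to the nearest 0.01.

In Celsius: 242 - 273.15 = -31.1500°C.
In Rankine: -31.1500 × 1.8 + 491.67 = 435.60°R.

435.60°R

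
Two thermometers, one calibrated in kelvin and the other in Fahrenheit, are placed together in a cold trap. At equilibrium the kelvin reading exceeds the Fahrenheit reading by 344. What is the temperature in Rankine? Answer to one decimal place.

260.3°R

Let x be the kelvin reading; then the Fahrenheit reading is 1.8·x - 459.67.
(1.8·x - 459.67) - x = -344  ⇒  (0.8)·x = 115.67  ⇒  x = 144.5875 K.
In Celsius: 144.5875 - 273.15 = -128.5625°C.
In Rankine: -128.5625 × 1.8 + 491.67 = 260.3°R.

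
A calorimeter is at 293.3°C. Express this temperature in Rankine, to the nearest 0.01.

In Rankine: 293.3000 × 1.8 + 491.67 = 1019.61°R.

1019.61°R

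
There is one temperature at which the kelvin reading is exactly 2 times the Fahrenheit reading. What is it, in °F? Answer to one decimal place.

176.8°F

Let F be the Fahrenheit reading. The kelvin reading is K = 5/9·F + 255.372.
Require K = 2·F: 5/9·F + 255.372 = 2·F.
(-13/9)·F = -255.372  ⇒  F = 176.8.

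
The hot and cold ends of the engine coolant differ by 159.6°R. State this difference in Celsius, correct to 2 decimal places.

88.67°C

An interval of 1°R corresponds to 5/9°C.
159.6 × 5/9 = 88.67.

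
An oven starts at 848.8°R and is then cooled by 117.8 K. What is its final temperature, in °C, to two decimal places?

80.61°C

Initial temperature in Celsius: (848.8 - 491.67) × 5/9 = 198.4056°C.
The 117.8 K change is an interval; Kelvin and Celsius degrees are the same size, so ΔC = -117.8°C.
Final Celsius temperature: 198.4056 - 117.8000 = 80.6056°C.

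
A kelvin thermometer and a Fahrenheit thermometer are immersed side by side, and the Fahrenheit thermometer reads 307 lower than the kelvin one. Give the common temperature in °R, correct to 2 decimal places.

Let x be the kelvin reading; then the Fahrenheit reading is 1.8·x - 459.67.
(1.8·x - 459.67) - x = -307  ⇒  (0.8)·x = 152.67  ⇒  x = 190.8375 K.
In Celsius: 190.8375 - 273.15 = -82.3125°C.
In Rankine: -82.3125 × 1.8 + 491.67 = 343.51°R.

343.51°R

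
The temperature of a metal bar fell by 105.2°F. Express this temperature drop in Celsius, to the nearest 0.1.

For a temperature interval the offset drops out; only the factor 5/9 applies.
105.2 × 5/9 = 58.4.

58.4°C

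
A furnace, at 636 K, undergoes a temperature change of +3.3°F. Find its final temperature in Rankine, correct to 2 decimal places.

Initial temperature in Celsius: 636 - 273.15 = 362.8500°C.
The 3.3°F change is an interval, so only the factor 5/9 applies: +3.3 × 5/9 = +1.8333°C.
Final Celsius temperature: 362.8500 + 1.8333 = 364.6833°C.
In Rankine: 364.6833 × 1.8 + 491.67 = 1148.10°R.

1148.10°R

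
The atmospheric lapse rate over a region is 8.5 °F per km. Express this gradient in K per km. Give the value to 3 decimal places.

Since only a temperature interval is involved, the additive offset between the scales drops out.
A change of 1°F is a change of 5/9 K, so 8.5 × 5/9 = 4.722.

4.722 K/km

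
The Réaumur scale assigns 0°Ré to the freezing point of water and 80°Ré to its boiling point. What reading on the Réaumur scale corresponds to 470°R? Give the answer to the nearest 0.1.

-9.6°Ré

First in Celsius: (470 - 491.67) × 5/9 = -12.0389°C.
Linearly onto the Réaumur scale: 0 + (-12.0389 / 100) × (80 - 0) = -9.6°Ré.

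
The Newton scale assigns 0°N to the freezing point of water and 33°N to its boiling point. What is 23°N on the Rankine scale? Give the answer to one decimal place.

Linear interpolation between the fixed points: C = (23 - 0) × 100 / (33 - 0) = 69.6970°C.
Then 69.6970 × 1.8 + 491.67 = 617.1°R.

617.1°R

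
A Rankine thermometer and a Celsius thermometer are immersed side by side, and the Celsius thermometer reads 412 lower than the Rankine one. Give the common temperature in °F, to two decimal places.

Let x be the Rankine reading; then the Celsius reading is 5/9·x - 273.15.
(5/9·x - 273.15) - x = -412  ⇒  (-4/9)·x = -138.85  ⇒  x = 312.4125°R.
In Celsius: (312.4125 - 491.67) × 5/9 = -99.5875°C.
In Fahrenheit: -99.5875 × 1.8 + 32 = -147.26°F.

-147.26°F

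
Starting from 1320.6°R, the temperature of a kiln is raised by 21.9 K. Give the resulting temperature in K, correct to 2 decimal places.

755.57 K

Initial temperature in Celsius: (1320.6 - 491.67) × 5/9 = 460.5167°C.
The 21.9 K change is an interval; Kelvin and Celsius degrees are the same size, so ΔC = +21.9°C.
Final Celsius temperature: 460.5167 + 21.9000 = 482.4167°C.
In kelvin: 482.4167 + 273.15 = 755.57 K.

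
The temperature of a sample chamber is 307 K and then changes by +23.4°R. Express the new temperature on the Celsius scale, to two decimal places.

46.85°C

Initial temperature in Celsius: 307 - 273.15 = 33.8500°C.
The 23.4°R change is an interval, so only the factor 5/9 applies: +23.4 × 5/9 = +13.0000°C.
Final Celsius temperature: 33.8500 + 13.0000 = 46.8500°C.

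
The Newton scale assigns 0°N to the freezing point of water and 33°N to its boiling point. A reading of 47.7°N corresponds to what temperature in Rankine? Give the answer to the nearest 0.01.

Linear interpolation between the fixed points: C = (47.7 - 0) × 100 / (33 - 0) = 144.5455°C.
Then 144.5455 × 1.8 + 491.67 = 751.85°R.

751.85°R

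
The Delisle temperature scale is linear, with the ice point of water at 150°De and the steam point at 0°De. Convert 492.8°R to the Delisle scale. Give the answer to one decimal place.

149.1°De

First in Celsius: (492.8 - 491.67) × 5/9 = 0.6278°C.
Linearly onto the Delisle scale: 150 + (0.6278 / 100) × (0 - 150) = 149.1°De.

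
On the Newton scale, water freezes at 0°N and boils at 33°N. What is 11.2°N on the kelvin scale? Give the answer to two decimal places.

307.09 K

Linear interpolation between the fixed points: C = (11.2 - 0) × 100 / (33 - 0) = 33.9394°C.
Then 33.9394 + 273.15 = 307.09 K.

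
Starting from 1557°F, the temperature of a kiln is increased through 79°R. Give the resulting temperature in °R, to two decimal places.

Initial temperature in Celsius: (1557 - 32) × 5/9 = 847.2222°C.
The 79°R change is an interval, so only the factor 5/9 applies: +79 × 5/9 = +43.8889°C.
Final Celsius temperature: 847.2222 + 43.8889 = 891.1111°C.
In Rankine: 891.1111 × 1.8 + 491.67 = 2095.67°R.

2095.67°R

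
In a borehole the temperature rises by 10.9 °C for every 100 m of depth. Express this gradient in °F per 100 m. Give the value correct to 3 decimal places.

Since only a temperature interval is involved, the additive offset between the scales drops out.
A change of 1°C is a change of 1.8°F, so 10.9 × 1.8 = 19.620.

19.620 °F/100 m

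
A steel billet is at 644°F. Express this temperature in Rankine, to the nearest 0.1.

In Celsius: (644 - 32) × 5/9 = 340.0000°C.
In Rankine: 340.0000 × 1.8 + 491.67 = 1103.7°R.

1103.7°R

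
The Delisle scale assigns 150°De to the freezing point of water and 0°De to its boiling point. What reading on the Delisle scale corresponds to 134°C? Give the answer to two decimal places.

-51.00°De

Linearly onto the Delisle scale: 150 + (134.0000 / 100) × (0 - 150) = -51.00°De.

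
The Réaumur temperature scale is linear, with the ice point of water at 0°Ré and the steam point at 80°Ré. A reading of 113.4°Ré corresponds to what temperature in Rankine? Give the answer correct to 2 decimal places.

746.82°R

Linear interpolation between the fixed points: C = (113.4 - 0) × 100 / (80 - 0) = 141.7500°C.
Then 141.7500 × 1.8 + 491.67 = 746.82°R.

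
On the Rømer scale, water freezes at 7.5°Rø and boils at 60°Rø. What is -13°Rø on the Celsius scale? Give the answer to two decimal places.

-39.05°C

Linear interpolation between the fixed points: C = (-13 - 7.5) × 100 / (60 - 7.5) = -39.0476°C.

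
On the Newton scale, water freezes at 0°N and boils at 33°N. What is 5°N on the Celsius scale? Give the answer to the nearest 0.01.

Linear interpolation between the fixed points: C = (5 - 0) × 100 / (33 - 0) = 15.1515°C.

15.15°C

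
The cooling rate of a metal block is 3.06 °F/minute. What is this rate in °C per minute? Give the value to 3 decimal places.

1.700 °C/minute

The quantity depends on a temperature interval, so only the ratio of degree sizes applies; the offset between the scales is irrelevant.
A change of 1°F is a change of 5/9°C, so 3.06 × 5/9 = 1.700.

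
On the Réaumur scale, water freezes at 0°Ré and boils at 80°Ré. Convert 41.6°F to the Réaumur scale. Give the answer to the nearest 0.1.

First in Celsius: (41.6 - 32) × 5/9 = 5.3333°C.
Linearly onto the Réaumur scale: 0 + (5.3333 / 100) × (80 - 0) = 4.3°Ré.

4.3°Ré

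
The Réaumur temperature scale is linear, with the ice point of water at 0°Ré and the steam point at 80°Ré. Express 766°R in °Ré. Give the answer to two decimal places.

121.92°Ré

First in Celsius: (766 - 491.67) × 5/9 = 152.4056°C.
Linearly onto the Réaumur scale: 0 + (152.4056 / 100) × (80 - 0) = 121.92°Ré.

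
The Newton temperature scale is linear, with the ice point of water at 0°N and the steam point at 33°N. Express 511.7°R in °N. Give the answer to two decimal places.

3.67°N

First in Celsius: (511.7 - 491.67) × 5/9 = 11.1278°C.
Linearly onto the Newton scale: 0 + (11.1278 / 100) × (33 - 0) = 3.67°N.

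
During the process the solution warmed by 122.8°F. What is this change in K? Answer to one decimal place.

68.2 K

Only the scale ratio 5/9 matters for a change in temperature.
122.8 × 5/9 = 68.2.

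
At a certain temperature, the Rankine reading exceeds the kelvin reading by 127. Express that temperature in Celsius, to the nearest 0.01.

Let x be the Rankine reading; then the kelvin reading is 5/9·x.
(5/9·x) - x = -127  ⇒  (-4/9)·x = -127  ⇒  x = 285.7500°R.
In Celsius: (285.75 - 491.67) × 5/9 = -114.40°C.

-114.40°C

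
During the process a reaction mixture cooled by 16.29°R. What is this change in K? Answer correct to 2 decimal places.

For a temperature interval the offset drops out; only the factor 5/9 applies.
16.29 × 5/9 = 9.05.

9.05 K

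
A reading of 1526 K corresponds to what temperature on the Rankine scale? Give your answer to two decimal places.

2746.80°R

In Celsius: 1526 - 273.15 = 1252.8500°C.
In Rankine: 1252.8500 × 1.8 + 491.67 = 2746.80°R.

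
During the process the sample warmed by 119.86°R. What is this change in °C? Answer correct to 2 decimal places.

For a temperature interval the offset drops out; only the factor 5/9 applies.
119.86 × 5/9 = 66.59.

66.59°C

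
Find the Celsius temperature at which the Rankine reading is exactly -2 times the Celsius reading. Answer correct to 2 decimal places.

-129.39°C

Let C be the Celsius reading. The Rankine reading is R = 1.8·C + 491.67.
Require R = -2·C: 1.8·C + 491.67 = -2·C.
(3.8)·C = -491.67  ⇒  C = -129.39.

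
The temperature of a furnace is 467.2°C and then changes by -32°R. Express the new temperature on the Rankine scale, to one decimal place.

The 32°R change is an interval, so only the factor 5/9 applies: -32 × 5/9 = -17.7778°C.
Final Celsius temperature: 467.2000 - 17.7778 = 449.4222°C.
In Rankine: 449.4222 × 1.8 + 491.67 = 1300.6°R.

1300.6°R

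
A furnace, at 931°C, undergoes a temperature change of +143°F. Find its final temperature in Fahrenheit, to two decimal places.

1850.80°F

The 143°F change is an interval, so only the factor 5/9 applies: +143 × 5/9 = +79.4444°C.
Final Celsius temperature: 931.0000 + 79.4444 = 1010.4444°C.
In Fahrenheit: 1010.4444 × 1.8 + 32 = 1850.80°F.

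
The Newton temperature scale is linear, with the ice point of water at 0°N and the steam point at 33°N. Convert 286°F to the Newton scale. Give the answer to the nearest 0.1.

First in Celsius: (286 - 32) × 5/9 = 141.1111°C.
Linearly onto the Newton scale: 0 + (141.1111 / 100) × (33 - 0) = 46.6°N.

46.6°N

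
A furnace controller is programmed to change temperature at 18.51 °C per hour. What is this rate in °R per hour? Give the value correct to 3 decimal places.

33.318 °R/hour

Since only a temperature interval is involved, the additive offset between the scales drops out.
A change of 1°C is a change of 1.8°R, so 18.51 × 1.8 = 33.318.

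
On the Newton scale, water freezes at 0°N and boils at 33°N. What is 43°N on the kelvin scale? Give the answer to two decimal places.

Linear interpolation between the fixed points: C = (43 - 0) × 100 / (33 - 0) = 130.3030°C.
Then 130.3030 + 273.15 = 403.45 K.

403.45 K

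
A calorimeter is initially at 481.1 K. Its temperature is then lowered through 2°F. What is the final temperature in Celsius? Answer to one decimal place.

Initial temperature in Celsius: 481.1 - 273.15 = 207.9500°C.
The 2°F change is an interval, so only the factor 5/9 applies: -2 × 5/9 = -1.1111°C.
Final Celsius temperature: 207.9500 - 1.1111 = 206.8389°C.

206.8°C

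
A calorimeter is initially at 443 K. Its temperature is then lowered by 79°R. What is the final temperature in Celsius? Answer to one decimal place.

126.0°C

Initial temperature in Celsius: 443 - 273.15 = 169.8500°C.
The 79°R change is an interval, so only the factor 5/9 applies: -79 × 5/9 = -43.8889°C.
Final Celsius temperature: 169.8500 - 43.8889 = 125.9611°C.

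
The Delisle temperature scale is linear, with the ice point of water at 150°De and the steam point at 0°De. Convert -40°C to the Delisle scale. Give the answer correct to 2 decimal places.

Linearly onto the Delisle scale: 150 + (-40.0000 / 100) × (0 - 150) = 210.00°De.

210.00°De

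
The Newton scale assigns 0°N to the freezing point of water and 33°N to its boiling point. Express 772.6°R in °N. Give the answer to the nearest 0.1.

First in Celsius: (772.6 - 491.67) × 5/9 = 156.0722°C.
Linearly onto the Newton scale: 0 + (156.0722 / 100) × (33 - 0) = 51.5°N.

51.5°N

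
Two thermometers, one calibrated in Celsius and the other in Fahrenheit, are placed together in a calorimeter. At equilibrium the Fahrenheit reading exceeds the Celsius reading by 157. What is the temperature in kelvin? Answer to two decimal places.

Let x be the Celsius reading; then the Fahrenheit reading is 1.8·x + 32.
(1.8·x + 32) - x = 157  ⇒  (0.8)·x = 125  ⇒  x = 156.2500°C.
In kelvin: 156.2500 + 273.15 = 429.40 K.

429.40 K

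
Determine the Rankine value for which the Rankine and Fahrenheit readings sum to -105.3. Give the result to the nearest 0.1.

177.2°R

Let R be the Rankine reading. The Fahrenheit reading is F = 1·R - 459.67.
Require R + F = -105.3: (2)·R - 459.67 = -105.3.
R = (-105.3 + 459.67) / (2) = 177.2.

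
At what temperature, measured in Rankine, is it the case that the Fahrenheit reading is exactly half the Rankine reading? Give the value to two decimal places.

Let R be the Rankine reading. The Fahrenheit reading is F = 1·R - 459.67.
Require F = 0.5·R: 1·R - 459.67 = 0.5·R.
(0.5)·R = 459.67  ⇒  R = 919.34.

919.34°R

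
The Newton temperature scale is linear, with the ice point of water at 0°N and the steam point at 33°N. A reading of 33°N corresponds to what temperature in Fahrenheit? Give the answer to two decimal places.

212.00°F

Linear interpolation between the fixed points: C = (33 - 0) × 100 / (33 - 0) = 100.0000°C.
Then 100.0000 × 1.8 + 32 = 212.00°F.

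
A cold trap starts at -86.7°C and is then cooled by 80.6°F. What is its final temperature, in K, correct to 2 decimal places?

The 80.6°F change is an interval, so only the factor 5/9 applies: -80.6 × 5/9 = -44.7778°C.
Final Celsius temperature: -86.7000 - 44.7778 = -131.4778°C.
In kelvin: -131.4778 + 273.15 = 141.67 K.

141.67 K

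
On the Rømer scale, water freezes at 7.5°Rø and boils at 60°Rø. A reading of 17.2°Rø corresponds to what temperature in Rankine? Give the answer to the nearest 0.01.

Linear interpolation between the fixed points: C = (17.2 - 7.5) × 100 / (60 - 7.5) = 18.4762°C.
Then 18.4762 × 1.8 + 491.67 = 524.93°R.

524.93°R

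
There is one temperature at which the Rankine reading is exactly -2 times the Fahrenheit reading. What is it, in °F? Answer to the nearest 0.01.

Let F be the Fahrenheit reading. The Rankine reading is R = 1·F + 459.67.
Require R = -2·F: 1·F + 459.67 = -2·F.
(3)·F = -459.67  ⇒  F = -153.22.

-153.22°F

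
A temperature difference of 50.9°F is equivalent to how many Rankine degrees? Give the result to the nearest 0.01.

Fahrenheit and Rankine degrees are the same size, so the interval is unchanged: 50.90.

50.90°R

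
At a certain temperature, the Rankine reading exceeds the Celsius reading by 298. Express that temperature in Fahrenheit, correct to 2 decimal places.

Let x be the Rankine reading; then the Celsius reading is 5/9·x - 273.15.
(5/9·x - 273.15) - x = -298  ⇒  (-4/9)·x = -24.85  ⇒  x = 55.9125°R.
In Celsius: (55.9125 - 491.67) × 5/9 = -242.0875°C.
In Fahrenheit: -242.0875 × 1.8 + 32 = -403.76°F.

-403.76°F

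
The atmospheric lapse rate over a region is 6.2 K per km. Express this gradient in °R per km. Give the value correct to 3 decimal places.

11.160 °R/km

The quantity depends on a temperature interval, so only the ratio of degree sizes applies; the offset between the scales is irrelevant.
A change of 1 K is a change of 1.8°R, so 6.2 × 1.8 = 11.160.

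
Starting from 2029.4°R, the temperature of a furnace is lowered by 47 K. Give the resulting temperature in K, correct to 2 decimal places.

1080.44 K

Initial temperature in Celsius: (2029.4 - 491.67) × 5/9 = 854.2944°C.
The 47 K change is an interval; Kelvin and Celsius degrees are the same size, so ΔC = -47°C.
Final Celsius temperature: 854.2944 - 47.0000 = 807.2944°C.
In kelvin: 807.2944 + 273.15 = 1080.44 K.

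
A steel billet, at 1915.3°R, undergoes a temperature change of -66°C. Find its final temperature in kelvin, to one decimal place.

Initial temperature in Celsius: (1915.3 - 491.67) × 5/9 = 790.9056°C.
Final Celsius temperature: 790.9056 - 66.0000 = 724.9056°C.
In kelvin: 724.9056 + 273.15 = 998.1 K.

998.1 K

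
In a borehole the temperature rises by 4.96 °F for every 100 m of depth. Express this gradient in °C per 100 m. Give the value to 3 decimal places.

The quantity depends on a temperature interval, so only the ratio of degree sizes applies; the offset between the scales is irrelevant.
A change of 1°F is a change of 5/9°C, so 4.96 × 5/9 = 2.756.

2.756 °C/100 m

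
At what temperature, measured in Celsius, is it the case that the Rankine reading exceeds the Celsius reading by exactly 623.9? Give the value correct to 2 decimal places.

165.29°C

Let C be the Celsius reading. The Rankine reading is R = 1.8·C + 491.67.
Require R - C = 623.9: (0.8)·C + 491.67 = 623.9.
C = (623.9 - 491.67) / (0.8) = 165.29.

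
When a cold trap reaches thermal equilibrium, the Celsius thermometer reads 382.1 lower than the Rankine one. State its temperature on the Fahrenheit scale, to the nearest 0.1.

-214.5°F

Let x be the Rankine reading; then the Celsius reading is 5/9·x - 273.15.
(5/9·x - 273.15) - x = -382.1  ⇒  (-4/9)·x = -108.95  ⇒  x = 245.1375°R.
In Celsius: (245.1375 - 491.67) × 5/9 = -136.9625°C.
In Fahrenheit: -136.9625 × 1.8 + 32 = -214.5°F.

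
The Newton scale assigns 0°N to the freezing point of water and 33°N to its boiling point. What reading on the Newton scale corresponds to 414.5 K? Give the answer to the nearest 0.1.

46.6°N

First in Celsius: 414.5 - 273.15 = 141.3500°C.
Linearly onto the Newton scale: 0 + (141.3500 / 100) × (33 - 0) = 46.6°N.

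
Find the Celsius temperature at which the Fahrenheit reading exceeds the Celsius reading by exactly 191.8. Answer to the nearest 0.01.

Let C be the Celsius reading. The Fahrenheit reading is F = 1.8·C + 32.
Require F - C = 191.8: (0.8)·C + 32 = 191.8.
C = (191.8 - 32) / (0.8) = 199.75.

199.75°C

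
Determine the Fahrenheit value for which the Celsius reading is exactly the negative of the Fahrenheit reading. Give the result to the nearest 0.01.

11.43°F

Let F be the Fahrenheit reading. The Celsius reading is C = 5/9·F - 17.7778.
Require C = -1·F: 5/9·F - 17.7778 = -1·F.
(14/9)·F = 17.7778  ⇒  F = 11.43.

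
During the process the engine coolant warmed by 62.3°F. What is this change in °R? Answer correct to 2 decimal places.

62.30°R

Fahrenheit and Rankine degrees are the same size, so the interval is unchanged: 62.30.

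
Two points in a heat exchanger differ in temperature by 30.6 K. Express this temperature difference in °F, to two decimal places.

For a temperature interval the offset drops out; only the factor 1.8 applies.
30.6 × 1.8 = 55.08.

55.08°F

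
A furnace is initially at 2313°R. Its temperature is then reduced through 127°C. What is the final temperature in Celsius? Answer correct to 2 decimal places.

Initial temperature in Celsius: (2313 - 491.67) × 5/9 = 1011.8500°C.
Final Celsius temperature: 1011.8500 - 127.0000 = 884.8500°C.

884.85°C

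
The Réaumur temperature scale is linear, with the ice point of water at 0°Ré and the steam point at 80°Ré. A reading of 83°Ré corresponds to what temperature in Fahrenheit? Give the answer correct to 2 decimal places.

218.75°F

Linear interpolation between the fixed points: C = (83 - 0) × 100 / (80 - 0) = 103.7500°C.
Then 103.7500 × 1.8 + 32 = 218.75°F.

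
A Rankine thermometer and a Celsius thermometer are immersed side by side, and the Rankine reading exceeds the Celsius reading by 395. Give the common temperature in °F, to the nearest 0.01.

-185.51°F

Let x be the Rankine reading; then the Celsius reading is 5/9·x - 273.15.
(5/9·x - 273.15) - x = -395  ⇒  (-4/9)·x = -121.85  ⇒  x = 274.1625°R.
In Celsius: (274.1625 - 491.67) × 5/9 = -120.8375°C.
In Fahrenheit: -120.8375 × 1.8 + 32 = -185.51°F.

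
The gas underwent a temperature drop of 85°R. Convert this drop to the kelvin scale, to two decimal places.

47.22 K

Only the scale ratio 5/9 matters for a change in temperature.
85 × 5/9 = 47.22.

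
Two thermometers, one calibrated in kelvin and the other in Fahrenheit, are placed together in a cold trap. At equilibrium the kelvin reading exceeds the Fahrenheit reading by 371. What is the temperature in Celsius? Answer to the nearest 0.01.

Let x be the kelvin reading; then the Fahrenheit reading is 1.8·x - 459.67.
(1.8·x - 459.67) - x = -371  ⇒  (0.8)·x = 88.67  ⇒  x = 110.8375 K.
In Celsius: 110.8375 - 273.15 = -162.31°C.

-162.31°C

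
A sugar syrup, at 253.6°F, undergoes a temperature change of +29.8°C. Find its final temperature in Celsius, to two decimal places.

152.91°C

Initial temperature in Celsius: (253.6 - 32) × 5/9 = 123.1111°C.
Final Celsius temperature: 123.1111 + 29.8000 = 152.9111°C.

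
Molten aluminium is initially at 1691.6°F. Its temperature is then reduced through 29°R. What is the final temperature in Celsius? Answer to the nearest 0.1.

Initial temperature in Celsius: (1691.6 - 32) × 5/9 = 922.0000°C.
The 29°R change is an interval, so only the factor 5/9 applies: -29 × 5/9 = -16.1111°C.
Final Celsius temperature: 922.0000 - 16.1111 = 905.8889°C.

905.9°C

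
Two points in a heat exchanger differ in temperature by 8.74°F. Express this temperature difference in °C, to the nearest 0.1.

Only the scale ratio 5/9 matters for a change in temperature.
8.74 × 5/9 = 4.9.

4.9°C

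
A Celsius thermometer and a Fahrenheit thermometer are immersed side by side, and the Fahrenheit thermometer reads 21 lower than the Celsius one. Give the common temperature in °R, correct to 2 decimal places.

Let x be the Celsius reading; then the Fahrenheit reading is 1.8·x + 32.
(1.8·x + 32) - x = -21  ⇒  (0.8)·x = -53  ⇒  x = -66.2500°C.
In Rankine: -66.2500 × 1.8 + 491.67 = 372.42°R.

372.42°R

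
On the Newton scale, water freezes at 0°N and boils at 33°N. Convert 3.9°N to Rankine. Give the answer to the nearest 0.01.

512.94°R

Linear interpolation between the fixed points: C = (3.9 - 0) × 100 / (33 - 0) = 11.8182°C.
Then 11.8182 × 1.8 + 491.67 = 512.94°R.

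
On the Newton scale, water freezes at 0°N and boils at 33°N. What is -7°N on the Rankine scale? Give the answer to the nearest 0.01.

Linear interpolation between the fixed points: C = (-7 - 0) × 100 / (33 - 0) = -21.2121°C.
Then -21.2121 × 1.8 + 491.67 = 453.49°R.

453.49°R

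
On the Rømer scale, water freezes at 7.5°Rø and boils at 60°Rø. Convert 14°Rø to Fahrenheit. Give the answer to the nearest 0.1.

54.3°F

Linear interpolation between the fixed points: C = (14 - 7.5) × 100 / (60 - 7.5) = 12.3810°C.
Then 12.3810 × 1.8 + 32 = 54.3°F.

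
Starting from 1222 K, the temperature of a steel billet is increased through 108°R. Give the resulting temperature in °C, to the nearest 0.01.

Initial temperature in Celsius: 1222 - 273.15 = 948.8500°C.
The 108°R change is an interval, so only the factor 5/9 applies: +108 × 5/9 = +60.0000°C.
Final Celsius temperature: 948.8500 + 60.0000 = 1008.8500°C.

1008.85°C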